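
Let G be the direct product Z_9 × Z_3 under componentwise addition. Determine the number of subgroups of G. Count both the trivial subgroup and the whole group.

|G| = 27, so by Lagrange every subgroup order divides 27. Divisors: 1, 3, 9, 27.
Subgroups by order — order 1: 1; order 3: 4; order 9: 4; order 27: 1.
Total: 1 + 4 + 4 + 1 = 10.

10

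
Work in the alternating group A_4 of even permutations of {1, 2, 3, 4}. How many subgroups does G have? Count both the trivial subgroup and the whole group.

|G| = 12, so by Lagrange every subgroup order divides 12. Divisors: 1, 2, 3, 4, 6, 12.
Subgroups by order — order 1: 1; order 2: 3; order 3: 4; order 4: 1; order 6: 0; order 12: 1.
Total: 1 + 3 + 4 + 1 + 0 + 1 = 10.

10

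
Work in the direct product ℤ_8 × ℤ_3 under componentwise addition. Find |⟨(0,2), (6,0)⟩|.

|⟨(0,2)⟩| = 3 and |⟨(6,0)⟩| = 4, so |H| is a multiple of lcm(3, 4) = 12 and divides |G| = 24.
Closing under the operation: H = {(0,0), (0,1), (0,2), (2,0), (2,1), (2,2), (4,0), (4,1), (4,2), (6,0), (6,1), (6,2)}, so |H| = 12.

12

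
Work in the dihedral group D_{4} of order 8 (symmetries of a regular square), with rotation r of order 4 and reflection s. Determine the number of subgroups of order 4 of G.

|G| = 8 and 4 | 8, so subgroups of order 4 are possible by Lagrange.
The subgroups of order 4 are: {e, r, r^2, r^3}; {e, r^2, s, r^2s}; {e, r^2, rs, r^3s}.
So G has 3 subgroups of order 4.

3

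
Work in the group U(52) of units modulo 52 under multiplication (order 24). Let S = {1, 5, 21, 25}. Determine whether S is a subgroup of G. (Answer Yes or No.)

Yes

|S| = 4 divides |G| = 24, consistent with Lagrange.
S contains the identity, every element's inverse is in S, and S is closed under ·: it is a subgroup.
In fact S = ⟨21⟩.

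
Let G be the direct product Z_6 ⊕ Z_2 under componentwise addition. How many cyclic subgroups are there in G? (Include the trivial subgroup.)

8

Group the elements of G by the cyclic subgroup they generate; each cyclic subgroup of order d accounts for φ(d) elements.
Cyclic subgroups by order — order 1: 1; order 2: 3; order 3: 1; order 6: 3.
Total: 8.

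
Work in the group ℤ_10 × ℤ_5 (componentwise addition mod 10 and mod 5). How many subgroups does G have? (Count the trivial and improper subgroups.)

16

|G| = 50, so by Lagrange every subgroup order divides 50. Divisors: 1, 2, 5, 10, 25, 50.
Subgroups by order — order 1: 1; order 2: 1; order 5: 6; order 10: 6; order 25: 1; order 50: 1.
Total: 1 + 1 + 6 + 6 + 1 + 1 = 16.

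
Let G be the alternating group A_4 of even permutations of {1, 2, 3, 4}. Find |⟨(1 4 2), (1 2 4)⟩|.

|⟨(1 4 2)⟩| = 3 and |⟨(1 2 4)⟩| = 3, so |H| is a multiple of lcm(3, 3) = 3 and divides |G| = 12.
Closing under the operation: H = {e, (1 2 4), (1 4 2)}, so |H| = 3.

3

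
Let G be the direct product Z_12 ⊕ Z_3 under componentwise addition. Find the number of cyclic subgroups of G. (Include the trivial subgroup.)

15

Group the elements of G by the cyclic subgroup they generate; each cyclic subgroup of order d accounts for φ(d) elements.
Cyclic subgroups by order — order 1: 1; order 2: 1; order 3: 4; order 4: 1; order 6: 4; order 12: 4.
Total: 15.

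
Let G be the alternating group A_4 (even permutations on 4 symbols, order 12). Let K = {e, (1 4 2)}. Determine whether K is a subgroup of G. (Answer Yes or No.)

No

(1 4 2) ∈ K but its inverse (1 2 4) ∉ K, so K is not a subgroup.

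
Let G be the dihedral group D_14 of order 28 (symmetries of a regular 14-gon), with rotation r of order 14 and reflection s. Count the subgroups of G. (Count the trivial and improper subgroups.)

|G| = 28, so by Lagrange every subgroup order divides 28. Divisors: 1, 2, 4, 7, 14, 28.
Subgroups by order — order 1: 1; order 2: 15; order 4: 7; order 7: 1; order 14: 3; order 28: 1.
Total: 1 + 15 + 7 + 1 + 3 + 1 = 28.

28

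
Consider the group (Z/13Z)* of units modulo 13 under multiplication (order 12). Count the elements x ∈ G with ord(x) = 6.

The elements of order 6 are: 4, 10.
That's 2.

2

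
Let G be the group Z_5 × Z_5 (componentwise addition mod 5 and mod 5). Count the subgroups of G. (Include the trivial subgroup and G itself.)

|G| = 25, so by Lagrange every subgroup order divides 25. Divisors: 1, 5, 25.
Subgroups by order — order 1: 1; order 5: 6; order 25: 1.
Total: 1 + 6 + 1 = 8.

8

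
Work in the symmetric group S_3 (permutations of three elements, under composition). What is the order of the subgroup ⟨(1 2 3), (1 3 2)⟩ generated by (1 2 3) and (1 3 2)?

|⟨(1 2 3)⟩| = 3 and |⟨(1 3 2)⟩| = 3, so |H| is a multiple of lcm(3, 3) = 3 and divides |G| = 6.
Closing under the operation: H = {e, (1 2 3), (1 3 2)}, so |H| = 3.

3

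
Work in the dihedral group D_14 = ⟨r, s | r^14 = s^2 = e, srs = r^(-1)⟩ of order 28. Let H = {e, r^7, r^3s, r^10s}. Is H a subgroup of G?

|H| = 4 divides |G| = 28, consistent with Lagrange.
H contains the identity, every element's inverse is in H, and H is closed under ·: it is a subgroup.

Yes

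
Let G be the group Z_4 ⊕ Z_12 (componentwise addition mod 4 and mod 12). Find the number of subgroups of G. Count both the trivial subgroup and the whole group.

30

|G| = 48, so by Lagrange every subgroup order divides 48. Divisors: 1, 2, 3, 4, 6, 8, 12, 16, 24, 48.
Subgroups by order — order 1: 1; order 2: 3; order 3: 1; order 4: 7; order 6: 3; order 8: 3; order 12: 7; order 16: 1; order 24: 3; order 48: 1.
Total: 1 + 3 + 1 + 7 + 3 + 3 + 7 + 1 + 3 + 1 = 30.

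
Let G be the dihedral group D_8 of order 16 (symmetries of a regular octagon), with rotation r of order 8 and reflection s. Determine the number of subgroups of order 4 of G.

5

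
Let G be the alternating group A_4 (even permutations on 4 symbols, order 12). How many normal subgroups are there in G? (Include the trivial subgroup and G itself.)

G has 10 subgroups. Checking conjugation-invariance by order — order 1: 1/1 normal; order 2: 0/3 normal; order 3: 0/4 normal; order 4: 1/1 normal; order 12: 1/1 normal.
Total normal subgroups: 3.

3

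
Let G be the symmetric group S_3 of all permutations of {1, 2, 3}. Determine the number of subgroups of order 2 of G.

|G| = 6 and 2 | 6, so subgroups of order 2 are possible by Lagrange.
The subgroups of order 2 are: {e, (1 2)}; {e, (1 3)}; {e, (2 3)}.
So G has 3 subgroups of order 2.

3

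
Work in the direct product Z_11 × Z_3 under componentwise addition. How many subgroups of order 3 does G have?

1

|G| = 33 and 3 | 33, so subgroups of order 3 are possible by Lagrange.
The subgroups of order 3 are: {(0,0), (0,1), (0,2)}.
So G has 1 subgroup of order 3.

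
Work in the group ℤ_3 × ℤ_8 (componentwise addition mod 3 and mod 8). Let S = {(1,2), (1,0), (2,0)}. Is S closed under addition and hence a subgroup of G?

The identity (0,0) ∉ S, so S is not a subgroup.

No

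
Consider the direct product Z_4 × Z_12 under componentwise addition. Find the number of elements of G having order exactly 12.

24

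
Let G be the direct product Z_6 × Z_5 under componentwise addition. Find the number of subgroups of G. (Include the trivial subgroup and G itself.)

8

|G| = 30, so by Lagrange every subgroup order divides 30. Divisors: 1, 2, 3, 5, 6, 10, 15, 30.
Subgroups by order — order 1: 1; order 2: 1; order 3: 1; order 5: 1; order 6: 1; order 10: 1; order 15: 1; order 30: 1.
Total: 1 + 1 + 1 + 1 + 1 + 1 + 1 + 1 = 8.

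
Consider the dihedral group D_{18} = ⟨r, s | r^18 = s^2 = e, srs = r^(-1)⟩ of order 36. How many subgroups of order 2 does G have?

19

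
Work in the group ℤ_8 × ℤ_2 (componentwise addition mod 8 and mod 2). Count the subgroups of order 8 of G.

3

|G| = 16 and 8 | 16, so subgroups of order 8 are possible by Lagrange.
The subgroups of order 8 are: {(0,0), (0,1), (2,0), (2,1), (4,0), (4,1), (6,0), (6,1)}; {(0,0), (1,0), (2,0), (3,0), (4,0), (5,0), (6,0), (7,0)}; {(0,0), (1,1), (2,0), (3,1), (4,0), (5,1), (6,0), (7,1)}.
So G has 3 subgroups of order 8.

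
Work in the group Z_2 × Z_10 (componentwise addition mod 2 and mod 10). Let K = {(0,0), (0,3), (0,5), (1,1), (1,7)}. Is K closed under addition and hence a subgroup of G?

No

(1,7) ∈ K but its inverse (1,3) ∉ K, so K is not a subgroup.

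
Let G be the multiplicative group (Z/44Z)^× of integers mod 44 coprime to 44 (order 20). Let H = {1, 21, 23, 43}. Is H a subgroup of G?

Yes

|H| = 4 divides |G| = 20, consistent with Lagrange.
H contains the identity, every element's inverse is in H, and H is closed under ·: it is a subgroup.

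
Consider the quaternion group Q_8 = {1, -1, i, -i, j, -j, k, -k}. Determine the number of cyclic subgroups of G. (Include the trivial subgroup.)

Group the elements of G by the cyclic subgroup they generate; each cyclic subgroup of order d accounts for φ(d) elements.
Cyclic subgroups by order — order 1: 1; order 2: 1; order 4: 3.
Total: 5.

5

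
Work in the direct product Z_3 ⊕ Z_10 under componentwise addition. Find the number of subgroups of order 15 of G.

1

|G| = 30 and 15 | 30, so subgroups of order 15 are possible by Lagrange.
The subgroups of order 15 are: {(0,0), (0,2), (0,4), (0,6), (0,8), (1,0), (1,2), (1,4), (1,6), (1,8), (2,0), (2,2), (2,4), (2,6), (2,8)}.
So G has 1 subgroup of order 15.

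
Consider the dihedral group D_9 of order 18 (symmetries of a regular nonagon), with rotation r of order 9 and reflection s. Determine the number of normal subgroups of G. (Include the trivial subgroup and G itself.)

G has 16 subgroups. Checking conjugation-invariance by order — order 1: 1/1 normal; order 2: 0/9 normal; order 3: 1/1 normal; order 6: 0/3 normal; order 9: 1/1 normal; order 18: 1/1 normal.
Total normal subgroups: 4.

4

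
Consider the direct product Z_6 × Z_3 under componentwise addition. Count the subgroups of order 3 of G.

|G| = 18 and 3 | 18, so subgroups of order 3 are possible by Lagrange.
The subgroups of order 3 are: {(0,0), (0,1), (0,2)}; {(0,0), (2,0), (4,0)}; {(0,0), (2,1), (4,2)}; {(0,0), (2,2), (4,1)}.
So G has 4 subgroups of order 3.

4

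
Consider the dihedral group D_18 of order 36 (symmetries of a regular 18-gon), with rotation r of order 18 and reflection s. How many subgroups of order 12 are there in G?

3

|G| = 36 and 12 | 36, so subgroups of order 12 are possible by Lagrange.
The subgroups of order 12 are: {e, r^3, r^6, r^9, r^12, r^15, rs, r^4s, r^7s, r^10s, r^13s, r^16s}; {e, r^3, r^6, r^9, r^12, r^15, r^2s, r^5s, r^8s, r^11s, r^14s, r^17s}; {e, r^3, r^6, r^9, r^12, r^15, s, r^3s, r^6s, r^9s, r^12s, r^15s}.
So G has 3 subgroups of order 12.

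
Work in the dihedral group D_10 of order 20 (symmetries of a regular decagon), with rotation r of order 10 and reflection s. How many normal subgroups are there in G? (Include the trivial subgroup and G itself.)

7

G has 22 subgroups. Checking conjugation-invariance by order — order 1: 1/1 normal; order 2: 1/11 normal; order 4: 0/5 normal; order 5: 1/1 normal; order 10: 3/3 normal; order 20: 1/1 normal.
Total normal subgroups: 7.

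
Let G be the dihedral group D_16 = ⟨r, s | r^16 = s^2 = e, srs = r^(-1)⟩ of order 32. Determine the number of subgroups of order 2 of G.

|G| = 32 and 2 | 32, so subgroups of order 2 are possible by Lagrange.
The subgroups of order 2 are: {e, r^10s}; {e, r^11s}; {e, r^12s}; {e, r^13s}; … (17 in all).
So G has 17 subgroups of order 2.

17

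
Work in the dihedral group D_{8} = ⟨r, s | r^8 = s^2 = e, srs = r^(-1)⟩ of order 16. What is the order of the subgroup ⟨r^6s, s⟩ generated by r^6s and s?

8

|⟨r^6s⟩| = 2 and |⟨s⟩| = 2, so |H| is a multiple of lcm(2, 2) = 2 and divides |G| = 16.
Closing under the operation: H = {e, r^2, r^4, r^6, s, r^2s, r^4s, r^6s}, so |H| = 8.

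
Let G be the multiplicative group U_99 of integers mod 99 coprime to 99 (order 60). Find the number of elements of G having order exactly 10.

12

Enumerating element orders in G gives 12 elements of order 10.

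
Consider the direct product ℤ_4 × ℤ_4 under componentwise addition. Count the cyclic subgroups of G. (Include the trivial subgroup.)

Group the elements of G by the cyclic subgroup they generate; each cyclic subgroup of order d accounts for φ(d) elements.
Cyclic subgroups by order — order 1: 1; order 2: 3; order 4: 6.
Total: 10.

10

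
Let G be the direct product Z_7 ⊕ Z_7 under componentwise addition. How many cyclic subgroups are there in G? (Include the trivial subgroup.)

9

Group the elements of G by the cyclic subgroup they generate; each cyclic subgroup of order d accounts for φ(d) elements.
Cyclic subgroups by order — order 1: 1; order 7: 8.
Total: 9.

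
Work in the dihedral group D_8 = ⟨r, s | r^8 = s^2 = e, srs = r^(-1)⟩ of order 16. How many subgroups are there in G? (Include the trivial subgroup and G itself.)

|G| = 16, so by Lagrange every subgroup order divides 16. Divisors: 1, 2, 4, 8, 16.
Subgroups by order — order 1: 1; order 2: 9; order 4: 5; order 8: 3; order 16: 1.
Total: 1 + 9 + 5 + 3 + 1 = 19.

19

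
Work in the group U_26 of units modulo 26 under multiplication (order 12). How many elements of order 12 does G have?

4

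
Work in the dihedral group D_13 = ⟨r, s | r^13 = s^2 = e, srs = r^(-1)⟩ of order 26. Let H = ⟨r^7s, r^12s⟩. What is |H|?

|⟨r^7s⟩| = 2 and |⟨r^12s⟩| = 2, so |H| is a multiple of lcm(2, 2) = 2 and divides |G| = 26.
Closing {r^7s, r^12s} under the group operation gives all of G, so |H| = 26.

26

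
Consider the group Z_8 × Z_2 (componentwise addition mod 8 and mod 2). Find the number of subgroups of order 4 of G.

|G| = 16 and 4 | 16, so subgroups of order 4 are possible by Lagrange.
The subgroups of order 4 are: {(0,0), (0,1), (4,0), (4,1)}; {(0,0), (2,0), (4,0), (6,0)}; {(0,0), (2,1), (4,0), (6,1)}.
So G has 3 subgroups of order 4.

3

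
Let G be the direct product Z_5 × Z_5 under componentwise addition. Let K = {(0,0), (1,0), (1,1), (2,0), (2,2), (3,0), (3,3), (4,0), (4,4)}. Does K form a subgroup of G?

|K| = 9 does not divide |G| = 25, so by Lagrange K is not a subgroup.

No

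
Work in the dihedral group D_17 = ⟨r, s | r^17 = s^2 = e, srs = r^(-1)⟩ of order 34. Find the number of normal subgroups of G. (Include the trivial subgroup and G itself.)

3

G has 20 subgroups. Checking conjugation-invariance by order — order 1: 1/1 normal; order 2: 0/17 normal; order 17: 1/1 normal; order 34: 1/1 normal.
Total normal subgroups: 3.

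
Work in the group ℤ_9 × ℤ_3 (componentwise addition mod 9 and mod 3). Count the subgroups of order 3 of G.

|G| = 27 and 3 | 27, so subgroups of order 3 are possible by Lagrange.
The subgroups of order 3 are: {(0,0), (0,1), (0,2)}; {(0,0), (3,0), (6,0)}; {(0,0), (3,1), (6,2)}; {(0,0), (3,2), (6,1)}.
So G has 4 subgroups of order 3.

4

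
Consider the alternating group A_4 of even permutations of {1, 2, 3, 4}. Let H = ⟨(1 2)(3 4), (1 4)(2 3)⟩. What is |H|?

|⟨(1 2)(3 4)⟩| = 2 and |⟨(1 4)(2 3)⟩| = 2, so |H| is a multiple of lcm(2, 2) = 2 and divides |G| = 12.
Closing under the operation: H = {e, (1 2)(3 4), (1 3)(2 4), (1 4)(2 3)}, so |H| = 4.

4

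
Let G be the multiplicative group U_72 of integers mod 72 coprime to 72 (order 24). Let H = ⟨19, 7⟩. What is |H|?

|⟨19⟩| = 2 and |⟨7⟩| = 6, so |H| is a multiple of lcm(2, 6) = 6 and divides |G| = 24.
Closing under the operation: H = {1, 7, 13, 19, 25, 31, 37, 43, 49, 55, 61, 67}, so |H| = 12.

12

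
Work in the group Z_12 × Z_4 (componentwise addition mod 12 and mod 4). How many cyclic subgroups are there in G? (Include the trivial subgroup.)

Each element a generates a cyclic subgroup ⟨a⟩; distinct elements may generate the same one (a cyclic group of order d has φ(d) generators).
Cyclic subgroups by order — order 1: 1; order 2: 3; order 3: 1; order 4: 6; order 6: 3; order 12: 6.
Total: 20.

20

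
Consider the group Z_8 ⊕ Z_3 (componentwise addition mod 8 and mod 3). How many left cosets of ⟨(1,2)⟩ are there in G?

1

|⟨(1,2)⟩| = 24 and |G| = 24.
By Lagrange, [G : H] = |G|/|H| = 24/24 = 1.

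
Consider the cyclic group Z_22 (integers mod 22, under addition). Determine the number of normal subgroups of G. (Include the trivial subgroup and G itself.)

G is abelian, so every subgroup is normal.
G has 4 subgroups in total, hence 4 normal subgroups.

4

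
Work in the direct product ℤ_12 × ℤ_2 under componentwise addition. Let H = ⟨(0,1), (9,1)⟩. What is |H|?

8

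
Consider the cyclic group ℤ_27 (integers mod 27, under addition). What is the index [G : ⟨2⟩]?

1

|⟨2⟩| = 27 and |G| = 27.
By Lagrange, [G : H] = |G|/|H| = 27/27 = 1.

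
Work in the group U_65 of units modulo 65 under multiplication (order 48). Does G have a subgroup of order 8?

Yes

8 | 48. A subgroup of order 8 is {1, 12, 14, 27, 38, 51, 53, 64}.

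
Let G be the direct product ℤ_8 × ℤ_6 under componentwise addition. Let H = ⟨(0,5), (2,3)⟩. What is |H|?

|⟨(0,5)⟩| = 6 and |⟨(2,3)⟩| = 4, so |H| is a multiple of lcm(6, 4) = 12 and divides |G| = 48.
Closing under the operation: H = {(0,0), (0,1), (0,2), (0,3), (0,4), (0,5), (2,0), (2,1), (2,2), (2,3), (2,4), (2,5), (4,0), (4,1), (4,2), (4,3), (4,4), (4,5), (6,0), (6,1), (6,2), (6,3), (6,4), (6,5)}, so |H| = 24.

24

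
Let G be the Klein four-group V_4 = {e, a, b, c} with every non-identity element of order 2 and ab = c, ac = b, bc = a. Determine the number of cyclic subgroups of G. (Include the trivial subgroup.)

A cyclic subgroup of order d is generated by each of its φ(d) elements of order d, so the cyclic subgroups of order d number (#elements of order d)/φ(d).
Cyclic subgroups by order — order 1: 1; order 2: 3.
Total: 4.

4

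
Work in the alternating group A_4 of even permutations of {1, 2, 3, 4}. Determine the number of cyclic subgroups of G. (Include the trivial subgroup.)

8

Group the elements of G by the cyclic subgroup they generate; each cyclic subgroup of order d accounts for φ(d) elements.
Cyclic subgroups by order — order 1: 1; order 2: 3; order 3: 4.
Total: 8.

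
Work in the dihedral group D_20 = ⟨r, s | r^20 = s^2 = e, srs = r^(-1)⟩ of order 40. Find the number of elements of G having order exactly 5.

The elements of order 5 are: r^4, r^8, r^12, r^16.
That's 4.

4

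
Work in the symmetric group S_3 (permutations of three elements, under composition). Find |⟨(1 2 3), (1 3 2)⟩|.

|⟨(1 2 3)⟩| = 3 and |⟨(1 3 2)⟩| = 3, so |H| is a multiple of lcm(3, 3) = 3 and divides |G| = 6.
Closing under the operation: H = {e, (1 2 3), (1 3 2)}, so |H| = 3.

3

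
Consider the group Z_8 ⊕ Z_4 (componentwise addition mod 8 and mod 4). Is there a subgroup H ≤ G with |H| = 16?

16 | 32. A subgroup of order 16 is {(0,0), (0,1), (0,2), (0,3), (2,0), (2,1), (2,2), (2,3), (4,0), (4,1), (4,2), (4,3), (6,0), (6,1), (6,2), (6,3)}.

Yes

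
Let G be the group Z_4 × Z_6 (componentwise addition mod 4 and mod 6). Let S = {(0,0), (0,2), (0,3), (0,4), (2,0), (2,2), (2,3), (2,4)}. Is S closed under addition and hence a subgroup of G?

Closure fails: (2,4) + (0,3) = (2,1) ∉ S. So S is not a subgroup.

No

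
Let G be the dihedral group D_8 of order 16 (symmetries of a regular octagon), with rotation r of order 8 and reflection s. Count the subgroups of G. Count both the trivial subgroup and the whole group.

|G| = 16, so by Lagrange every subgroup order divides 16. Divisors: 1, 2, 4, 8, 16.
Subgroups by order — order 1: 1; order 2: 9; order 4: 5; order 8: 3; order 16: 1.
Total: 1 + 9 + 5 + 3 + 1 = 19.

19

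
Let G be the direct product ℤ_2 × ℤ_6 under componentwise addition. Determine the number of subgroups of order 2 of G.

3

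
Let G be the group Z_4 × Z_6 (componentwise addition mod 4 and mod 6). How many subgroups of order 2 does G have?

3

|G| = 24 and 2 | 24, so subgroups of order 2 are possible by Lagrange.
The subgroups of order 2 are: {(0,0), (0,3)}; {(0,0), (2,0)}; {(0,0), (2,3)}.
So G has 3 subgroups of order 2.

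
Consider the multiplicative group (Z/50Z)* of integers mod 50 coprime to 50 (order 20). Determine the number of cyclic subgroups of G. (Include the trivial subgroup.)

Each element a generates a cyclic subgroup ⟨a⟩; distinct elements may generate the same one (a cyclic group of order d has φ(d) generators).
Cyclic subgroups by order — order 1: 1; order 2: 1; order 4: 1; order 5: 1; order 10: 1; order 20: 1.
Total: 6.

6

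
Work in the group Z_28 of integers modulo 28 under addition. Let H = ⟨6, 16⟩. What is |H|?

|⟨6⟩| = 14 and |⟨16⟩| = 7, so |H| is a multiple of lcm(14, 7) = 14 and divides |G| = 28.
Closing under the operation: H = {0, 2, 4, 6, 8, 10, 12, 14, 16, 18, 20, 22, 24, 26}, so |H| = 14.

14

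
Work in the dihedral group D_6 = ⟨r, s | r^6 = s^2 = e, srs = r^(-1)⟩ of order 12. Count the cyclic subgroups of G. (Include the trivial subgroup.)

10

A cyclic subgroup of order d is generated by each of its φ(d) elements of order d, so the cyclic subgroups of order d number (#elements of order d)/φ(d).
Cyclic subgroups by order — order 1: 1; order 2: 7; order 3: 1; order 6: 1.
Total: 10.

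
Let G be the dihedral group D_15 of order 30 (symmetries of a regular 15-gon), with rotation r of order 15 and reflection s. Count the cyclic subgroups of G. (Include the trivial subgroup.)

19

Each element a generates a cyclic subgroup ⟨a⟩; distinct elements may generate the same one (a cyclic group of order d has φ(d) generators).
Cyclic subgroups by order — order 1: 1; order 2: 15; order 3: 1; order 5: 1; order 15: 1.
Total: 19.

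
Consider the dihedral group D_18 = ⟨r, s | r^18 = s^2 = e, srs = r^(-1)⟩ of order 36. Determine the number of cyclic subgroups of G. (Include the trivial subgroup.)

24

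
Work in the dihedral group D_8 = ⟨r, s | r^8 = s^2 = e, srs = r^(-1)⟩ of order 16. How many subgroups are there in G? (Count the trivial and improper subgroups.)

19

|G| = 16, so by Lagrange every subgroup order divides 16. Divisors: 1, 2, 4, 8, 16.
Subgroups by order — order 1: 1; order 2: 9; order 4: 5; order 8: 3; order 16: 1.
Total: 1 + 9 + 5 + 3 + 1 = 19.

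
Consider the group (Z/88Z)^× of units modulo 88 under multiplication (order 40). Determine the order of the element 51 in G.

10

Compute successive powers of 51 mod 88: 51, 49, 35, 25, 43, 81, 83, 9, …; 51^10 ≡ 1 (mod 88).
So |⟨51⟩| = 10.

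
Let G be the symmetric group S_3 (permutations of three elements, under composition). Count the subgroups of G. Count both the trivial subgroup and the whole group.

|G| = 6, so by Lagrange every subgroup order divides 6. Divisors: 1, 2, 3, 6.
Subgroups by order — order 1: 1; order 2: 3; order 3: 1; order 6: 1.
Total: 1 + 3 + 1 + 1 = 6.

6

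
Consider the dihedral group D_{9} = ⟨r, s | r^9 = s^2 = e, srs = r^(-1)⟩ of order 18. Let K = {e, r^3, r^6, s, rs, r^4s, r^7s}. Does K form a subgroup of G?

No

|K| = 7 does not divide |G| = 18, so by Lagrange K is not a subgroup.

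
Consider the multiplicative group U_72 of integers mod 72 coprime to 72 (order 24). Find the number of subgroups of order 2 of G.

7

|G| = 24 and 2 | 24, so subgroups of order 2 are possible by Lagrange.
The subgroups of order 2 are: {1, 17}; {1, 19}; {1, 35}; {1, 37}; … (7 in all).
So G has 7 subgroups of order 2.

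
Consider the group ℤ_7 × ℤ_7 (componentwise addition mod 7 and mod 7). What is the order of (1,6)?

7

The order of (1,6) in Z_7 × Z_7 is lcm(ord(1) in Z_7, ord(6) in Z_7).
ord(1) = 7 and ord(6) = 7, so |⟨(1,6)⟩| = lcm(7, 7) = 7.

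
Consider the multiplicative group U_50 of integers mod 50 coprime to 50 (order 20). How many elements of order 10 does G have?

The elements of order 10 are: 9, 19, 29, 39.
That's 4.

4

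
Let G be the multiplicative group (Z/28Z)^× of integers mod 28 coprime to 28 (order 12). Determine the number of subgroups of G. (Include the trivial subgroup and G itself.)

10

|G| = 12, so by Lagrange every subgroup order divides 12. Divisors: 1, 2, 3, 4, 6, 12.
Subgroups by order — order 1: 1; order 2: 3; order 3: 1; order 4: 1; order 6: 3; order 12: 1.
Total: 1 + 3 + 1 + 1 + 3 + 1 = 10.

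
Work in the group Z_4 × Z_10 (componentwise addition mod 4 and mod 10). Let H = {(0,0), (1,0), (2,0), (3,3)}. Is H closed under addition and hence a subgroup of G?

(3,3) ∈ H but its inverse (1,7) ∉ H, so H is not a subgroup.

No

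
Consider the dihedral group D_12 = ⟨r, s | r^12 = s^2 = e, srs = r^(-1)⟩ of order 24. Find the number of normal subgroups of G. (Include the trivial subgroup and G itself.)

G has 34 subgroups. Checking conjugation-invariance by order — order 1: 1/1 normal; order 2: 1/13 normal; order 3: 1/1 normal; order 4: 1/7 normal; order 6: 1/5 normal; order 8: 0/3 normal; order 12: 3/3 normal; order 24: 1/1 normal.
Total normal subgroups: 9.

9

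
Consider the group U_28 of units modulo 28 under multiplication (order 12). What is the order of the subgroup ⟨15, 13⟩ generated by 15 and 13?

4

|⟨15⟩| = 2 and |⟨13⟩| = 2, so |H| is a multiple of lcm(2, 2) = 2 and divides |G| = 12.
Closing under the operation: H = {1, 13, 15, 27}, so |H| = 4.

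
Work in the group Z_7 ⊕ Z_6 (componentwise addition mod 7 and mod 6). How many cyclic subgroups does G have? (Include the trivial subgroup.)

8

Group the elements of G by the cyclic subgroup they generate; each cyclic subgroup of order d accounts for φ(d) elements.
Cyclic subgroups by order — order 1: 1; order 2: 1; order 3: 1; order 6: 1; order 7: 1; order 14: 1; order 21: 1; order 42: 1.
Total: 8.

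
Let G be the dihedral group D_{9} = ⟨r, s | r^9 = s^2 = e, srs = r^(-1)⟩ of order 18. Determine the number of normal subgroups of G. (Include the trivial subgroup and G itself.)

4

G has 16 subgroups. Checking conjugation-invariance by order — order 1: 1/1 normal; order 2: 0/9 normal; order 3: 1/1 normal; order 6: 0/3 normal; order 9: 1/1 normal; order 18: 1/1 normal.
Total normal subgroups: 4.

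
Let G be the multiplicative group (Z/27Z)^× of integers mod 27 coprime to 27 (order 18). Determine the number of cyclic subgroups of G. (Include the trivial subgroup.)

A cyclic subgroup of order d is generated by each of its φ(d) elements of order d, so the cyclic subgroups of order d number (#elements of order d)/φ(d).
Cyclic subgroups by order — order 1: 1; order 2: 1; order 3: 1; order 6: 1; order 9: 1; order 18: 1.
Total: 6.

6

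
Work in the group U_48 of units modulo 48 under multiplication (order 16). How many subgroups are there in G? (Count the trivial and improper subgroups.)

|G| = 16, so by Lagrange every subgroup order divides 16. Divisors: 1, 2, 4, 8, 16.
Subgroups by order — order 1: 1; order 2: 7; order 4: 11; order 8: 7; order 16: 1.
Total: 1 + 7 + 11 + 7 + 1 = 27.

27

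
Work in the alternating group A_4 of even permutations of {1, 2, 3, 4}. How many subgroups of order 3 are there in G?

|G| = 12 and 3 | 12, so subgroups of order 3 are possible by Lagrange.
The subgroups of order 3 are: {e, (1 2 3), (1 3 2)}; {e, (1 2 4), (1 4 2)}; {e, (1 3 4), (1 4 3)}; {e, (2 3 4), (2 4 3)}.
So G has 4 subgroups of order 3.

4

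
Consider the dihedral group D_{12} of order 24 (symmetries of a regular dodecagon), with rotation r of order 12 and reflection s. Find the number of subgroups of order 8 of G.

3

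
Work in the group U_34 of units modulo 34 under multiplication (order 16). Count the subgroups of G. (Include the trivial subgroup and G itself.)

5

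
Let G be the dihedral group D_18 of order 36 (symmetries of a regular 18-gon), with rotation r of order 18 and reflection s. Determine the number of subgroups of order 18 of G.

3

|G| = 36 and 18 | 36, so subgroups of order 18 are possible by Lagrange.
The subgroups of order 18 are: {e, r, r^2, r^3, r^4, r^5, r^6, r^7, r^8, r^9, r^10, r^11, r^12, r^13, r^14, r^15, r^16, r^17}; {e, r^2, r^4, r^6, r^8, r^10, r^12, r^14, r^16, s, r^2s, r^4s, r^6s, r^8s, r^10s, r^12s, r^14s, r^16s}; {e, r^2, r^4, r^6, r^8, r^10, r^12, r^14, r^16, rs, r^3s, r^5s, r^7s, r^9s, r^11s, r^13s, r^15s, r^17s}.
So G has 3 subgroups of order 18.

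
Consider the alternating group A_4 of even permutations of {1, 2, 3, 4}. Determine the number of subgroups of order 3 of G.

4

|G| = 12 and 3 | 12, so subgroups of order 3 are possible by Lagrange.
The subgroups of order 3 are: {e, (1 2 3), (1 3 2)}; {e, (1 2 4), (1 4 2)}; {e, (1 3 4), (1 4 3)}; {e, (2 3 4), (2 4 3)}.
So G has 4 subgroups of order 3.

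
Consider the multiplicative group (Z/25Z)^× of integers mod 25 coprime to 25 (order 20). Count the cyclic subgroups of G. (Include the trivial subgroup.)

6

A cyclic subgroup of order d is generated by each of its φ(d) elements of order d, so the cyclic subgroups of order d number (#elements of order d)/φ(d).
Cyclic subgroups by order — order 1: 1; order 2: 1; order 4: 1; order 5: 1; order 10: 1; order 20: 1.
Total: 6.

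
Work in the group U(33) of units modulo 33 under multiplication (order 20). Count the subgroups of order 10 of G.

3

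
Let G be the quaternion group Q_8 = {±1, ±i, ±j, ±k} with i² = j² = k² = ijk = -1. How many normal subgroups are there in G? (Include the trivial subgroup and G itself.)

6

G has 6 subgroups. Checking conjugation-invariance by order — order 1: 1/1 normal; order 2: 1/1 normal; order 4: 3/3 normal; order 8: 1/1 normal.
Total normal subgroups: 6.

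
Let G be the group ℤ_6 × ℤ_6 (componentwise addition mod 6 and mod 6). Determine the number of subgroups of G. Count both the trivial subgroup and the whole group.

30

|G| = 36, so by Lagrange every subgroup order divides 36. Divisors: 1, 2, 3, 4, 6, 9, 12, 18, 36.
Subgroups by order — order 1: 1; order 2: 3; order 3: 4; order 4: 1; order 6: 12; order 9: 1; order 12: 4; order 18: 3; order 36: 1.
Total: 1 + 3 + 4 + 1 + 12 + 1 + 4 + 3 + 1 = 30.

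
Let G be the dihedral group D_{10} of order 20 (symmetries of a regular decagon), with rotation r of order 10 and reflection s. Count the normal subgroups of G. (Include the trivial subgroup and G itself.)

G has 22 subgroups. Checking conjugation-invariance by order — order 1: 1/1 normal; order 2: 1/11 normal; order 4: 0/5 normal; order 5: 1/1 normal; order 10: 3/3 normal; order 20: 1/1 normal.
Total normal subgroups: 7.

7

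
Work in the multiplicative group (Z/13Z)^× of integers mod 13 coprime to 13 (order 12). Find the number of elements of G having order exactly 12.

4

The elements of order 12 are: 2, 6, 7, 11.
That's 4.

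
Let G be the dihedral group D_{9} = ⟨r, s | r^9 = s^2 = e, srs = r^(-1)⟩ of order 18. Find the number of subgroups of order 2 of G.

9

|G| = 18 and 2 | 18, so subgroups of order 2 are possible by Lagrange.
The subgroups of order 2 are: {e, r^2s}; {e, r^3s}; {e, r^4s}; {e, r^5s}; … (9 in all).
So G has 9 subgroups of order 2.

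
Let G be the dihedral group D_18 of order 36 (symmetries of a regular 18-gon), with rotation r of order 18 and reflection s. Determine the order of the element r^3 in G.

6

Computing powers of r^3: the smallest k with (r^3)^k = e is k = 6.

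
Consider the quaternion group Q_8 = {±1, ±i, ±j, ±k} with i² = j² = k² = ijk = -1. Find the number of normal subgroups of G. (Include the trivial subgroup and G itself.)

G has 6 subgroups. Checking conjugation-invariance by order — order 1: 1/1 normal; order 2: 1/1 normal; order 4: 3/3 normal; order 8: 1/1 normal.
Total normal subgroups: 6.

6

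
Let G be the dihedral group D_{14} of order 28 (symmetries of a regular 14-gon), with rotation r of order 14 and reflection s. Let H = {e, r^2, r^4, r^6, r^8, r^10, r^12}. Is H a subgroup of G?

Yes

|H| = 7 divides |G| = 28, consistent with Lagrange.
H contains the identity, every element's inverse is in H, and H is closed under ·: it is a subgroup.
In fact H = ⟨r^4⟩.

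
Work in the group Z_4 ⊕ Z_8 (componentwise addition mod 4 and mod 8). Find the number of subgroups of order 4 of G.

|G| = 32 and 4 | 32, so subgroups of order 4 are possible by Lagrange.
The subgroups of order 4 are: {(0,0), (0,2), (0,4), (0,6)}; {(0,0), (0,4), (2,0), (2,4)}; {(0,0), (0,4), (2,2), (2,6)}; {(0,0), (1,0), (2,0), (3,0)}; … (7 in all).
So G has 7 subgroups of order 4.

7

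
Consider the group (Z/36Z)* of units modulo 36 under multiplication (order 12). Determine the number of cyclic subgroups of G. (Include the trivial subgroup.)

A cyclic subgroup of order d is generated by each of its φ(d) elements of order d, so the cyclic subgroups of order d number (#elements of order d)/φ(d).
Cyclic subgroups by order — order 1: 1; order 2: 3; order 3: 1; order 6: 3.
Total: 8.

8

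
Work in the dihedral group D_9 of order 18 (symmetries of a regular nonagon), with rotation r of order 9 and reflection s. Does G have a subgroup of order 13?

13 does not divide |G| = 18, so by Lagrange no subgroup of order 13 exists.

No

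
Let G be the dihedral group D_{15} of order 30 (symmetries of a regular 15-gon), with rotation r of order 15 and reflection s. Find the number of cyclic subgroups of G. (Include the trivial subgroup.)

19

A cyclic subgroup of order d is generated by each of its φ(d) elements of order d, so the cyclic subgroups of order d number (#elements of order d)/φ(d).
Cyclic subgroups by order — order 1: 1; order 2: 15; order 3: 1; order 5: 1; order 15: 1.
Total: 19.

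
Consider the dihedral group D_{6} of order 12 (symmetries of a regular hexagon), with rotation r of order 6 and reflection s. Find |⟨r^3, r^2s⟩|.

4

|⟨r^3⟩| = 2 and |⟨r^2s⟩| = 2, so |H| is a multiple of lcm(2, 2) = 2 and divides |G| = 12.
Closing under the operation: H = {e, r^3, r^2s, r^5s}, so |H| = 4.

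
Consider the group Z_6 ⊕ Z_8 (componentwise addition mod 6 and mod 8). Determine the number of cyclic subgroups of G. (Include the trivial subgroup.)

A cyclic subgroup of order d is generated by each of its φ(d) elements of order d, so the cyclic subgroups of order d number (#elements of order d)/φ(d).
Cyclic subgroups by order — order 1: 1; order 2: 3; order 3: 1; order 4: 2; order 6: 3; order 8: 2; order 12: 2; order 24: 2.
Total: 16.

16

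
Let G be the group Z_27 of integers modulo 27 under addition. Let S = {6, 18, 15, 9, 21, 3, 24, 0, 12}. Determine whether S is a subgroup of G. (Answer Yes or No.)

|S| = 9 divides |G| = 27, consistent with Lagrange.
S contains the identity, every element's inverse is in S, and S is closed under +: it is a subgroup.
In fact S = ⟨3⟩.

Yes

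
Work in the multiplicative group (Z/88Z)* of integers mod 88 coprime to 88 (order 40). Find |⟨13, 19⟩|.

|⟨13⟩| = 10 and |⟨19⟩| = 10, so |H| is a multiple of lcm(10, 10) = 10 and divides |G| = 40.
Closing under the operation: H = {1, 9, 13, 15, 19, 21, 23, 25, 29, 31, 35, 43, 47, 49, 51, 61, 71, 81, 83, 85}, so |H| = 20.

20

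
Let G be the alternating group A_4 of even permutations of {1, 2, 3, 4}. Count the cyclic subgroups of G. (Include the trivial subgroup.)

Each element a generates a cyclic subgroup ⟨a⟩; distinct elements may generate the same one (a cyclic group of order d has φ(d) generators).
Cyclic subgroups by order — order 1: 1; order 2: 3; order 3: 4.
Total: 8.

8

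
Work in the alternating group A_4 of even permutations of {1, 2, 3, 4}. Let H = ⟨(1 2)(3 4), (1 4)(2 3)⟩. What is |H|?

|⟨(1 2)(3 4)⟩| = 2 and |⟨(1 4)(2 3)⟩| = 2, so |H| is a multiple of lcm(2, 2) = 2 and divides |G| = 12.
Closing under the operation: H = {e, (1 2)(3 4), (1 3)(2 4), (1 4)(2 3)}, so |H| = 4.

4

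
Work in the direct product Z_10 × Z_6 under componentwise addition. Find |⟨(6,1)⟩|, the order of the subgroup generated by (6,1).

The order of (6,1) in Z_10 × Z_6 is lcm(ord(6) in Z_10, ord(1) in Z_6).
ord(6) = 5 and ord(1) = 6, so |⟨(6,1)⟩| = lcm(5, 6) = 30.

30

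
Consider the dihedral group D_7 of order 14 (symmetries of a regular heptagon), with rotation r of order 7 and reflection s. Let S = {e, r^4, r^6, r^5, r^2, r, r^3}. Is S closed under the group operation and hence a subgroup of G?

Yes

|S| = 7 divides |G| = 14, consistent with Lagrange.
S contains the identity, every element's inverse is in S, and S is closed under ·: it is a subgroup.
In fact S = ⟨r^4⟩.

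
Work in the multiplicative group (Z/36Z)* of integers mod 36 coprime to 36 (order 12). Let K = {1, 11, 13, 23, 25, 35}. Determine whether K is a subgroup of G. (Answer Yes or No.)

|K| = 6 divides |G| = 12, consistent with Lagrange.
K contains the identity, every element's inverse is in K, and K is closed under ·: it is a subgroup.
In fact K = ⟨23⟩.

Yes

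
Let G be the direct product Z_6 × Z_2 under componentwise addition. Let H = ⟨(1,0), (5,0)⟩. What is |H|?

|⟨(1,0)⟩| = 6 and |⟨(5,0)⟩| = 6, so |H| is a multiple of lcm(6, 6) = 6 and divides |G| = 12.
Closing under the operation: H = {(0,0), (1,0), (2,0), (3,0), (4,0), (5,0)}, so |H| = 6.

6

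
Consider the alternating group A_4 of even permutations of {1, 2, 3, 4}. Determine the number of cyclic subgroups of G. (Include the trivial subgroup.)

8

A cyclic subgroup of order d is generated by each of its φ(d) elements of order d, so the cyclic subgroups of order d number (#elements of order d)/φ(d).
Cyclic subgroups by order — order 1: 1; order 2: 3; order 3: 4.
Total: 8.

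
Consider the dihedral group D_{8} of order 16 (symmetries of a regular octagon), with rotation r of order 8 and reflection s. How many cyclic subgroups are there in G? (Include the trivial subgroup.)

12

Group the elements of G by the cyclic subgroup they generate; each cyclic subgroup of order d accounts for φ(d) elements.
Cyclic subgroups by order — order 1: 1; order 2: 9; order 4: 1; order 8: 1.
Total: 12.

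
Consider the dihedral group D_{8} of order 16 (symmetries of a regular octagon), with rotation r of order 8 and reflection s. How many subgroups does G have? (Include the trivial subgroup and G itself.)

19

|G| = 16, so by Lagrange every subgroup order divides 16. Divisors: 1, 2, 4, 8, 16.
Subgroups by order — order 1: 1; order 2: 9; order 4: 5; order 8: 3; order 16: 1.
Total: 1 + 9 + 5 + 3 + 1 = 19.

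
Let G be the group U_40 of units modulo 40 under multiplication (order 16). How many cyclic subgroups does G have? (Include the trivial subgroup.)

12

A cyclic subgroup of order d is generated by each of its φ(d) elements of order d, so the cyclic subgroups of order d number (#elements of order d)/φ(d).
Cyclic subgroups by order — order 1: 1; order 2: 7; order 4: 4.
Total: 12.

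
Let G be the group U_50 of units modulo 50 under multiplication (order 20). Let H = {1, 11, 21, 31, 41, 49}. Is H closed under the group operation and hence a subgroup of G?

|H| = 6 does not divide |G| = 20, so by Lagrange H is not a subgroup.

No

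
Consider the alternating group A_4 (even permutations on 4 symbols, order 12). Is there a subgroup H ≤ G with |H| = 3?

Yes

3 | 12. A subgroup of order 3 is {e, (1 2 3), (1 3 2)}.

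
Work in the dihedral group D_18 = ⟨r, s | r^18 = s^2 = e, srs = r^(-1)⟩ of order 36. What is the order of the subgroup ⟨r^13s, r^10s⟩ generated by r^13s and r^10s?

|⟨r^13s⟩| = 2 and |⟨r^10s⟩| = 2, so |H| is a multiple of lcm(2, 2) = 2 and divides |G| = 36.
Closing under the operation: H = {e, r^3, r^6, r^9, r^12, r^15, rs, r^4s, r^7s, r^10s, r^13s, r^16s}, so |H| = 12.

12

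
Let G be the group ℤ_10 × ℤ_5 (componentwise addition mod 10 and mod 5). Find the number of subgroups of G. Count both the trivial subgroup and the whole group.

16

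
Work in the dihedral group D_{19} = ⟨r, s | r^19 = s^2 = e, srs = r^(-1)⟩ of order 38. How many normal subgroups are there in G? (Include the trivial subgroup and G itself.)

3

G has 22 subgroups. Checking conjugation-invariance by order — order 1: 1/1 normal; order 2: 0/19 normal; order 19: 1/1 normal; order 38: 1/1 normal.
Total normal subgroups: 3.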